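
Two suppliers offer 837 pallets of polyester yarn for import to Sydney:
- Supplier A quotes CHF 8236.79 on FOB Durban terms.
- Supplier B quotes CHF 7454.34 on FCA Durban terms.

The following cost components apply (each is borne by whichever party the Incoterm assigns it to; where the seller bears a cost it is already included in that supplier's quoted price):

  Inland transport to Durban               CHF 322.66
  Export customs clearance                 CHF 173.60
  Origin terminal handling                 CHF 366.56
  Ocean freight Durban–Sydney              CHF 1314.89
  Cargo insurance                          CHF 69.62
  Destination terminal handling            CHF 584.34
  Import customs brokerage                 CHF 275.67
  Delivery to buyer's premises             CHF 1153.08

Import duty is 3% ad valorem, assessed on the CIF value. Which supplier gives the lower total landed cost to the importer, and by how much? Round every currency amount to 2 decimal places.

Supplier B is cheaper by CHF 428.37

Supplier A (FOB):
CIF value = FOB price + freight + insurance = 8236.79 + 1314.89 + 69.62 = 9621.30
Import duty = 9621.30 × 3% = 288.64
Buyer bears (A): 1314.89 + 69.62 + 584.34 + 275.67 + 1153.08 = 3397.60
Landed cost (A) = invoice 8236.79 + 3397.60 + duty 288.64 = 11923.03
Supplier B (FCA):
CIF value = FCA price + origin terminal + freight + insurance = 7454.34 + 366.56 + 1314.89 + 69.62 = 9205.41
Import duty = 9205.41 × 3% = 276.16
Buyer bears (B): 366.56 + 1314.89 + 69.62 + 584.34 + 275.67 + 1153.08 = 3764.16
Landed cost (B) = invoice 7454.34 + 3764.16 + duty 276.16 = 11494.66
Difference = |11923.03 − 11494.66| = 428.37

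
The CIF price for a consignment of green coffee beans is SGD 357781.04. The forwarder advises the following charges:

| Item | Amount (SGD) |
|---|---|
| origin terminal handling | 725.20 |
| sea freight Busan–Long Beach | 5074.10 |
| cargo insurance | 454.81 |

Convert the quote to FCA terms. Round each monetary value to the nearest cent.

From CIF to FCA, the seller no longer bears: origin terminal, freight, insurance.
FCA price = 357781.04 − 725.20 − 5074.10 − 454.81 = 351526.93

FCA price: SGD 351526.93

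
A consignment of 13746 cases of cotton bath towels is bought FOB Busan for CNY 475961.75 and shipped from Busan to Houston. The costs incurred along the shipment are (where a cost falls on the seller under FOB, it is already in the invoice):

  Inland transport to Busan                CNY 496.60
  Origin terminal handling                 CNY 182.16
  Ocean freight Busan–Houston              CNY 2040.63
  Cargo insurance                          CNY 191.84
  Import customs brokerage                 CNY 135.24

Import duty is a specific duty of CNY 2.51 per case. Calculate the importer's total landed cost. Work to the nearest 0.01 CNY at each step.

Total landed cost: CNY 512831.92

FOB: the seller bears costs until goods are on board at the origin port; the buyer bears freight, insurance and all costs thereafter.
Already in the invoice (seller's account under FOB): inland to port, origin terminal — exclude.
CIF value = FOB price + freight + insurance = 475961.75 + 2040.63 + 191.84 = 478194.22
Import duty = 13746 × 2.51 = 34502.46
Buyer bears: freight 2040.63 + insurance 191.84 + brokerage 135.24 + duty 34502.46 = 36870.17
Landed cost = invoice 475961.75 + 36870.17 = 512831.92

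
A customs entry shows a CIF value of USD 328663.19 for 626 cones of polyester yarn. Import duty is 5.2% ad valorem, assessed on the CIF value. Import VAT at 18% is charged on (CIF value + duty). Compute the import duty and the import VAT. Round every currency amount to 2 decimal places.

Import duty = 328663.19 × 5.2% = 17090.49
VAT base = CIF + duty = 328663.19 + 17090.49 = 345753.68
Import VAT = 345753.68 × 18% = 62235.66

Import duty: USD 17090.49; import VAT: USD 62235.66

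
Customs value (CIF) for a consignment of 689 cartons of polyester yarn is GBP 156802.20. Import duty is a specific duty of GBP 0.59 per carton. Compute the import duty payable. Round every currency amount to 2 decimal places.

Import duty: GBP 406.51

Import duty = 689 × 0.59 = 406.51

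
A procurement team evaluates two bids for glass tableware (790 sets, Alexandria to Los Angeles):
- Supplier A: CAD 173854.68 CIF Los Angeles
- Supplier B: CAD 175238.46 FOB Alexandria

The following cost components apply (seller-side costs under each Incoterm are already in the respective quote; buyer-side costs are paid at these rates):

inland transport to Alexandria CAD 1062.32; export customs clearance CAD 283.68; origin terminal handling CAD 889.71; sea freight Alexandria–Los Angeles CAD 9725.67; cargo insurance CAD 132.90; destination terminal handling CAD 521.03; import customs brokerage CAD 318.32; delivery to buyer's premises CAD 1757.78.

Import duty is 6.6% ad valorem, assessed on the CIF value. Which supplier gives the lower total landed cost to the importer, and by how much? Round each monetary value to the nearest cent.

Supplier A is cheaper by CAD 11984.34

Supplier A (CIF):
The CIF price already equals the CIF value: 173854.68
Import duty = 173854.68 × 6.6% = 11474.41
Buyer bears (A): 521.03 + 318.32 + 1757.78 = 2597.13
Landed cost (A) = invoice 173854.68 + 2597.13 + duty 11474.41 = 187926.22
Supplier B (FOB):
CIF value = FOB price + freight + insurance = 175238.46 + 9725.67 + 132.90 = 185097.03
Import duty = 185097.03 × 6.6% = 12216.40
Buyer bears (B): 9725.67 + 132.90 + 521.03 + 318.32 + 1757.78 = 12455.70
Landed cost (B) = invoice 175238.46 + 12455.70 + duty 12216.40 = 199910.56
Difference = |187926.22 − 199910.56| = 11984.34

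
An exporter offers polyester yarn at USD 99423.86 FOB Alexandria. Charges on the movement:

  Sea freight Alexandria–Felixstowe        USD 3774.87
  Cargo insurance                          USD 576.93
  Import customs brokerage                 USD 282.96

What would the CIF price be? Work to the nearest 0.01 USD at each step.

Not relevant to the conversion: brokerage — on the buyer under both terms; not part of either seller's price.
From FOB to CIF, the seller additionally bears: freight, insurance.
CIF price = 99423.86 + 3774.87 + 576.93 = 103775.66

CIF price: USD 103775.66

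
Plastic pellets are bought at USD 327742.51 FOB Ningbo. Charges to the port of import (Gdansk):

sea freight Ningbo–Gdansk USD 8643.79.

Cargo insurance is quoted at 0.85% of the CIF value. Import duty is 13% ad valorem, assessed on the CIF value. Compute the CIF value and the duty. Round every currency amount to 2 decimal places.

Let C be the CIF value. C = FOB price + freight + 0.85% × C
C − 0.85% × C = 327742.51 + 8643.79
0.9915 × C = 336386.30
C = 336386.30 / 0.9915 = 339270.10
Insurance premium = 0.85% × 339270.10 = 2883.80
Import duty = 339270.10 × 13% = 44105.11

CIF value: USD 339270.10; import duty: USD 44105.11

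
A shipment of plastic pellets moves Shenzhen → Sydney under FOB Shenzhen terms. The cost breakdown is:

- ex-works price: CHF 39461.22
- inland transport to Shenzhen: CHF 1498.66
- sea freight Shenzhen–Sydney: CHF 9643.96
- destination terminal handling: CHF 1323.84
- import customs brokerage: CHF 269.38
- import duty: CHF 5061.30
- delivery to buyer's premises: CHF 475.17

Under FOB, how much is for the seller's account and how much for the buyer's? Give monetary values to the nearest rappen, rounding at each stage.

FOB: the seller bears costs until goods are on board at the origin port; the buyer bears freight, insurance and all costs thereafter.
Seller's account: goods 39461.22 + inland to port 1498.66 = 40959.88
Buyer's account: freight 9643.96 + destination terminal 1323.84 + brokerage 269.38 + duty 5061.30 + delivery 475.17 = 16773.65

Seller: CHF 40959.88; buyer: CHF 16773.65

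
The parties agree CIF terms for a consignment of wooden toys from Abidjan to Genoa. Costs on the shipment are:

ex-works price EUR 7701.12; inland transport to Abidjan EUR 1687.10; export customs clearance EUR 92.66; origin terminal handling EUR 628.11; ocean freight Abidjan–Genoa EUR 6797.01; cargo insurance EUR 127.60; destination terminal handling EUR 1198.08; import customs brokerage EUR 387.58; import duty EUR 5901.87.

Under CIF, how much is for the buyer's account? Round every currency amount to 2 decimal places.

Buyer's account: EUR 7487.53

CIF: the seller pays costs through ocean freight and marine insurance to the destination port.
Seller's account: goods 7701.12 + inland to port 1687.10 + export clearance 92.66 + origin terminal 628.11 + freight 6797.01 + insurance 127.60 = 17033.60
Buyer's account: destination terminal 1198.08 + brokerage 387.58 + duty 5901.87 = 7487.53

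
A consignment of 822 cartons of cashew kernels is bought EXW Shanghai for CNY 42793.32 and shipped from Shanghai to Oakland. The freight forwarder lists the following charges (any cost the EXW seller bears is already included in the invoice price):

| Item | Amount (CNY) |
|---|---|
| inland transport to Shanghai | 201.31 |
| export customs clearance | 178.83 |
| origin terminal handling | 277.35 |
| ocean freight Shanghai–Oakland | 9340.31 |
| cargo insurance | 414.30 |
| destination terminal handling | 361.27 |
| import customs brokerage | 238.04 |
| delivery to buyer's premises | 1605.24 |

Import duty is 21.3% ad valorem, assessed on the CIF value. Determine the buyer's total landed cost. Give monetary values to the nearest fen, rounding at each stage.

EXW: the seller makes goods available at their premises; the buyer bears all onward costs.
CIF value = EXW price + inland to port + export clearance + origin terminal + freight + insurance = 42793.32 + 201.31 + 178.83 + 277.35 + 9340.31 + 414.30 = 53205.42
Import duty = 53205.42 × 21.3% = 11332.75
Buyer bears: inland to port 201.31 + export clearance 178.83 + origin terminal 277.35 + freight 9340.31 + insurance 414.30 + destination terminal 361.27 + brokerage 238.04 + delivery 1605.24 + duty 11332.75 = 23949.40
Landed cost = invoice 42793.32 + 23949.40 = 66742.72

Total landed cost: CNY 66742.72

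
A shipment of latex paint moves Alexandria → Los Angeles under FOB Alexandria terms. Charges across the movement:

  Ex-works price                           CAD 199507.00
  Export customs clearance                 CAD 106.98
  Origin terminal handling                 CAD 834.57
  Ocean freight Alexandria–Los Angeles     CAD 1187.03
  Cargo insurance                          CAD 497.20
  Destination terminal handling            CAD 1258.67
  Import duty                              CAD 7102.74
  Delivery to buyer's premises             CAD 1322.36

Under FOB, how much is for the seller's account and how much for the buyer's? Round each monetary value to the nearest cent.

Seller: CAD 200448.55; buyer: CAD 11368.00

FOB: the seller bears costs until goods are on board at the origin port; the buyer bears freight, insurance and all costs thereafter.
Seller's account: goods 199507.00 + export clearance 106.98 + origin terminal 834.57 = 200448.55
Buyer's account: freight 1187.03 + insurance 497.20 + destination terminal 1258.67 + duty 7102.74 + delivery 1322.36 = 11368.00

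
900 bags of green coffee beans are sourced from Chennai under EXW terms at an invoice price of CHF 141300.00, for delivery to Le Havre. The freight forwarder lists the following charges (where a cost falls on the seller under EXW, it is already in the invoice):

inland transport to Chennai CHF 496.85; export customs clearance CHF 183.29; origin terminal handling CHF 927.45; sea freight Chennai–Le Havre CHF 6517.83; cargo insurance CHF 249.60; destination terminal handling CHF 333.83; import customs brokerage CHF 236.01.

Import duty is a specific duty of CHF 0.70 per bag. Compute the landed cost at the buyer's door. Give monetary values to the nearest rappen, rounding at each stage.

EXW: the seller makes goods available at their premises; the buyer bears all onward costs.
CIF value = EXW price + inland to port + export clearance + origin terminal + freight + insurance = 141300.00 + 496.85 + 183.29 + 927.45 + 6517.83 + 249.60 = 149675.02
Import duty = 900 × 0.70 = 630.00
Buyer bears: inland to port 496.85 + export clearance 183.29 + origin terminal 927.45 + freight 6517.83 + insurance 249.60 + destination terminal 333.83 + brokerage 236.01 + duty 630.00 = 9574.86
Landed cost = invoice 141300.00 + 9574.86 = 150874.86

Total landed cost: CHF 150874.86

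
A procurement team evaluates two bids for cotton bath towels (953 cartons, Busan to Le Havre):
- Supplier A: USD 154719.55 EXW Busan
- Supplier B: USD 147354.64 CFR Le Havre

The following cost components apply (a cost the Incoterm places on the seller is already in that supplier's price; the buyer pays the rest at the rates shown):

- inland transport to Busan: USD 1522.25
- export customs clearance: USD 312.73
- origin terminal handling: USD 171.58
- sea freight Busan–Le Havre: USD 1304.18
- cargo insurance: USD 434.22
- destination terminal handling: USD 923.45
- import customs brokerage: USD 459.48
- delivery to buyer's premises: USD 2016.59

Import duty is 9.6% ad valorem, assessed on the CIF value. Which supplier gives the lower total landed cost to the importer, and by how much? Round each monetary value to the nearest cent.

Supplier A (EXW):
CIF value = EXW price + inland to port + export clearance + origin terminal + freight + insurance = 154719.55 + 1522.25 + 312.73 + 171.58 + 1304.18 + 434.22 = 158464.51
Import duty = 158464.51 × 9.6% = 15212.59
Buyer bears (A): 1522.25 + 312.73 + 171.58 + 1304.18 + 434.22 + 923.45 + 459.48 + 2016.59 = 7144.48
Landed cost (A) = invoice 154719.55 + 7144.48 + duty 15212.59 = 177076.62
Supplier B (CFR):
CIF value = CFR price + insurance = 147354.64 + 434.22 = 147788.86
Import duty = 147788.86 × 9.6% = 14187.73
Buyer bears (B): 434.22 + 923.45 + 459.48 + 2016.59 = 3833.74
Landed cost (B) = invoice 147354.64 + 3833.74 + duty 14187.73 = 165376.11
Difference = |177076.62 − 165376.11| = 11700.51

Supplier B is cheaper by USD 11700.51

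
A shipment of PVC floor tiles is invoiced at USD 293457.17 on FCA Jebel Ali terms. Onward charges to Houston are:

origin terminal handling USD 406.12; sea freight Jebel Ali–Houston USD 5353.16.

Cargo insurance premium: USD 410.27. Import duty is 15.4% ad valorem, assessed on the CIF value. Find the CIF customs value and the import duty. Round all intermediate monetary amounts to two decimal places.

CIF = FCA price + pre-shipment costs + freight + insurance
CIF = 293457.17 + 406.12 + 5353.16 + 410.27 = 299626.72
Import duty = 299626.72 × 15.4% = 46142.51

CIF value: USD 299626.72; import duty: USD 46142.51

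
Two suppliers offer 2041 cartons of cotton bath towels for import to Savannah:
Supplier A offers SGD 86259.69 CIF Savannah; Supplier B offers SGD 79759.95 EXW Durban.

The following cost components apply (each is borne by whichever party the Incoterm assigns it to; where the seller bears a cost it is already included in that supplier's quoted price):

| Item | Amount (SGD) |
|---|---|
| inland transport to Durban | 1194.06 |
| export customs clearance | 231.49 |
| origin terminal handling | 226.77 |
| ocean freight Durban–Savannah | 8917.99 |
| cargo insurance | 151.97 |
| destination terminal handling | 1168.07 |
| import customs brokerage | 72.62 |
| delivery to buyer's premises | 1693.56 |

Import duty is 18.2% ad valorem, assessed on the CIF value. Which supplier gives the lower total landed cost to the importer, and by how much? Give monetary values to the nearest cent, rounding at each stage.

Supplier A (CIF):
The CIF price already equals the CIF value: 86259.69
Import duty = 86259.69 × 18.2% = 15699.26
Buyer bears (A): 1168.07 + 72.62 + 1693.56 = 2934.25
Landed cost (A) = invoice 86259.69 + 2934.25 + duty 15699.26 = 104893.20
Supplier B (EXW):
CIF value = EXW price + inland to port + export clearance + origin terminal + freight + insurance = 79759.95 + 1194.06 + 231.49 + 226.77 + 8917.99 + 151.97 = 90482.23
Import duty = 90482.23 × 18.2% = 16467.77
Buyer bears (B): 1194.06 + 231.49 + 226.77 + 8917.99 + 151.97 + 1168.07 + 72.62 + 1693.56 = 13656.53
Landed cost (B) = invoice 79759.95 + 13656.53 + duty 16467.77 = 109884.25
Difference = |104893.20 − 109884.25| = 4991.05

Supplier A is cheaper by SGD 4991.05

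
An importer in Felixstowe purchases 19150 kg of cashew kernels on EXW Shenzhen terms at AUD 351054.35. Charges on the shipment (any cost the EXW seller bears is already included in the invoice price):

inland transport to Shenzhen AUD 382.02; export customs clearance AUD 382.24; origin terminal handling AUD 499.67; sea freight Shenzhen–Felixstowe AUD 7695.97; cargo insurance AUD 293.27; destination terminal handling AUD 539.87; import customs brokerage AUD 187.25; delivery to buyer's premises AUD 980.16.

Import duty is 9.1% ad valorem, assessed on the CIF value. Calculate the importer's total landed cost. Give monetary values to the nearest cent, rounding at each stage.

Total landed cost: AUD 394802.78

EXW: the seller makes goods available at their premises; the buyer bears all onward costs.
CIF value = EXW price + inland to port + export clearance + origin terminal + freight + insurance = 351054.35 + 382.02 + 382.24 + 499.67 + 7695.97 + 293.27 = 360307.52
Import duty = 360307.52 × 9.1% = 32787.98
Buyer bears: inland to port 382.02 + export clearance 382.24 + origin terminal 499.67 + freight 7695.97 + insurance 293.27 + destination terminal 539.87 + brokerage 187.25 + delivery 980.16 + duty 32787.98 = 43748.43
Landed cost = invoice 351054.35 + 43748.43 = 394802.78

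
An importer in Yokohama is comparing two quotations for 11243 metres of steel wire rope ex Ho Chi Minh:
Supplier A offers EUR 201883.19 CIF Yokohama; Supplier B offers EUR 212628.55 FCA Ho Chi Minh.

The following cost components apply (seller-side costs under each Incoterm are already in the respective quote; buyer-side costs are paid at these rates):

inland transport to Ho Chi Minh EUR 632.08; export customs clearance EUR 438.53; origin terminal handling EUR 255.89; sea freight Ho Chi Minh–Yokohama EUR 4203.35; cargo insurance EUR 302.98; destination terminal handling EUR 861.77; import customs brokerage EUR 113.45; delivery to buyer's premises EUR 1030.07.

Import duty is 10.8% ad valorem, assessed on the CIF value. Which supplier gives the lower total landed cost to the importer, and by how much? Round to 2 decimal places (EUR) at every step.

Supplier A (CIF):
The CIF price already equals the CIF value: 201883.19
Import duty = 201883.19 × 10.8% = 21803.38
Buyer bears (A): 861.77 + 113.45 + 1030.07 = 2005.29
Landed cost (A) = invoice 201883.19 + 2005.29 + duty 21803.38 = 225691.86
Supplier B (FCA):
CIF value = FCA price + origin terminal + freight + insurance = 212628.55 + 255.89 + 4203.35 + 302.98 = 217390.77
Import duty = 217390.77 × 10.8% = 23478.20
Buyer bears (B): 255.89 + 4203.35 + 302.98 + 861.77 + 113.45 + 1030.07 = 6767.51
Landed cost (B) = invoice 212628.55 + 6767.51 + duty 23478.20 = 242874.26
Difference = |225691.86 − 242874.26| = 17182.40

Supplier A is cheaper by EUR 17182.40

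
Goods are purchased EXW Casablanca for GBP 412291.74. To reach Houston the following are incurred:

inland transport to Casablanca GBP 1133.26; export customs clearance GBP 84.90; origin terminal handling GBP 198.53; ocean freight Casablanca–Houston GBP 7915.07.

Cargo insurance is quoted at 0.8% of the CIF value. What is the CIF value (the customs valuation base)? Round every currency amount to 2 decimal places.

CIF value: GBP 425023.69

Let C be the CIF value. C = EXW price + pre-shipment costs + freight + 0.8% × C
C − 0.8% × C = 412291.74 + 1133.26 + 84.90 + 198.53 + 7915.07
0.992 × C = 421623.50
C = 421623.50 / 0.992 = 425023.69
Insurance premium = 0.8% × 425023.69 = 3400.19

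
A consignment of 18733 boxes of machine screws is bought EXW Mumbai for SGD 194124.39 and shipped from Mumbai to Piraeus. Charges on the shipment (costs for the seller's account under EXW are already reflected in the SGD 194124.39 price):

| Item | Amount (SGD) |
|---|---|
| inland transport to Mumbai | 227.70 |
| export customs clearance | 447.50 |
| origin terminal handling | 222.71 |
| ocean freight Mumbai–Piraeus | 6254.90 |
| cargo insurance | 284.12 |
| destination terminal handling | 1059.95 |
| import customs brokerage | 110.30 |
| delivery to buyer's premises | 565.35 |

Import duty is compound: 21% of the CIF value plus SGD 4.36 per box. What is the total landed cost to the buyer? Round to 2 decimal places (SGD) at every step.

EXW: the seller makes goods available at their premises; the buyer bears all onward costs.
CIF value = EXW price + inland to port + export clearance + origin terminal + freight + insurance = 194124.39 + 227.70 + 447.50 + 222.71 + 6254.90 + 284.12 = 201561.32
Ad valorem component: 201561.32 × 21% = 42327.88
Specific component: 18733 × 4.36 = 81675.88
Import duty = 42327.88 + 81675.88 = 124003.76
Buyer bears: inland to port 227.70 + export clearance 447.50 + origin terminal 222.71 + freight 6254.90 + insurance 284.12 + destination terminal 1059.95 + brokerage 110.30 + delivery 565.35 + duty 124003.76 = 133176.29
Landed cost = invoice 194124.39 + 133176.29 = 327300.68

Total landed cost: SGD 327300.68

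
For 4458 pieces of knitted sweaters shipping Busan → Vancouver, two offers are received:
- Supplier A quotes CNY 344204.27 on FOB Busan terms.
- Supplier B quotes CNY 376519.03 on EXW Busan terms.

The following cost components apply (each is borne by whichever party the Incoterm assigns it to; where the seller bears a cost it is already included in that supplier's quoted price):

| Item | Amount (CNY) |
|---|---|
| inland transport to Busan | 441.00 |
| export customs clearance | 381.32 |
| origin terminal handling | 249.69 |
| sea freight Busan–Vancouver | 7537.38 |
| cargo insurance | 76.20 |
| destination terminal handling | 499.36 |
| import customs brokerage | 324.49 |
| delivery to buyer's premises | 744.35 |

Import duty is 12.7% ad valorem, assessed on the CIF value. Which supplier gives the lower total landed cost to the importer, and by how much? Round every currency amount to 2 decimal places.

Supplier A is cheaper by CNY 37626.89

Supplier A (FOB):
CIF value = FOB price + freight + insurance = 344204.27 + 7537.38 + 76.20 = 351817.85
Import duty = 351817.85 × 12.7% = 44680.87
Buyer bears (A): 7537.38 + 76.20 + 499.36 + 324.49 + 744.35 = 9181.78
Landed cost (A) = invoice 344204.27 + 9181.78 + duty 44680.87 = 398066.92
Supplier B (EXW):
CIF value = EXW price + inland to port + export clearance + origin terminal + freight + insurance = 376519.03 + 441.00 + 381.32 + 249.69 + 7537.38 + 76.20 = 385204.62
Import duty = 385204.62 × 12.7% = 48920.99
Buyer bears (B): 441.00 + 381.32 + 249.69 + 7537.38 + 76.20 + 499.36 + 324.49 + 744.35 = 10253.79
Landed cost (B) = invoice 376519.03 + 10253.79 + duty 48920.99 = 435693.81
Difference = |398066.92 − 435693.81| = 37626.89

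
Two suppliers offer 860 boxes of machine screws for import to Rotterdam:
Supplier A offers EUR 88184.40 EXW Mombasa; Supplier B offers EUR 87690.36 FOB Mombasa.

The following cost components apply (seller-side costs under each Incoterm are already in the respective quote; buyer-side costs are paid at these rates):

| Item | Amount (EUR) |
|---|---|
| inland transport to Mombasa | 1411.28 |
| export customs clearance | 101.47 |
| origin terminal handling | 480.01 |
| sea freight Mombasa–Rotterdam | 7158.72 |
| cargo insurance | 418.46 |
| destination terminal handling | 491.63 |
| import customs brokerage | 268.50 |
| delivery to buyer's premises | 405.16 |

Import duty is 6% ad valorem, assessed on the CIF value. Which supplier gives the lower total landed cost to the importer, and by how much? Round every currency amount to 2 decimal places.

Supplier B is cheaper by EUR 2636.01

Supplier A (EXW):
CIF value = EXW price + inland to port + export clearance + origin terminal + freight + insurance = 88184.40 + 1411.28 + 101.47 + 480.01 + 7158.72 + 418.46 = 97754.34
Import duty = 97754.34 × 6% = 5865.26
Buyer bears (A): 1411.28 + 101.47 + 480.01 + 7158.72 + 418.46 + 491.63 + 268.50 + 405.16 = 10735.23
Landed cost (A) = invoice 88184.40 + 10735.23 + duty 5865.26 = 104784.89
Supplier B (FOB):
CIF value = FOB price + freight + insurance = 87690.36 + 7158.72 + 418.46 = 95267.54
Import duty = 95267.54 × 6% = 5716.05
Buyer bears (B): 7158.72 + 418.46 + 491.63 + 268.50 + 405.16 = 8742.47
Landed cost (B) = invoice 87690.36 + 8742.47 + duty 5716.05 = 102148.88
Difference = |104784.89 − 102148.88| = 2636.01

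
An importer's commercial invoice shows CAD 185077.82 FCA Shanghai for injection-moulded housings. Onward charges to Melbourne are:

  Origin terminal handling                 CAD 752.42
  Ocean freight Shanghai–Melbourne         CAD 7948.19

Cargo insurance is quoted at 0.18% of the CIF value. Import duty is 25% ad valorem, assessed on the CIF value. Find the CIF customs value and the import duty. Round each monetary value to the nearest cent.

CIF value: CAD 194127.86; import duty: CAD 48531.97

Let C be the CIF value. C = FCA price + pre-shipment costs + freight + 0.18% × C
C − 0.18% × C = 185077.82 + 752.42 + 7948.19
0.9982 × C = 193778.43
C = 193778.43 / 0.9982 = 194127.86
Insurance premium = 0.18% × 194127.86 = 349.43
Import duty = 194127.86 × 25% = 48531.97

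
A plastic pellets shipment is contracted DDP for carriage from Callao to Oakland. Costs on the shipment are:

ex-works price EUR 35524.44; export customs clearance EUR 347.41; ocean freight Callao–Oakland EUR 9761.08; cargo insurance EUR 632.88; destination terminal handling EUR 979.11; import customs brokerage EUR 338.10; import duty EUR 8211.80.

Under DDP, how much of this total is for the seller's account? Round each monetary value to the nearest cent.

DDP: the seller bears all costs including import duty.
Seller's account: goods 35524.44 + export clearance 347.41 + freight 9761.08 + insurance 632.88 + destination terminal 979.11 + brokerage 338.10 + duty 8211.80 = 55794.82
Buyer's account: 0.00

Seller's account: EUR 55794.82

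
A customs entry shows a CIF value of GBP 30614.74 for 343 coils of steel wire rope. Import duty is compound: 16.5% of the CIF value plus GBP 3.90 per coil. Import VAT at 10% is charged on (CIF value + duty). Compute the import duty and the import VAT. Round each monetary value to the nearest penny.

Ad valorem component: 30614.74 × 16.5% = 5051.43
Specific component: 343 × 3.90 = 1337.70
Import duty = 5051.43 + 1337.70 = 6389.13
VAT base = CIF + duty = 30614.74 + 6389.13 = 37003.87
Import VAT = 37003.87 × 10% = 3700.39

Import duty: GBP 6389.13; import VAT: GBP 3700.39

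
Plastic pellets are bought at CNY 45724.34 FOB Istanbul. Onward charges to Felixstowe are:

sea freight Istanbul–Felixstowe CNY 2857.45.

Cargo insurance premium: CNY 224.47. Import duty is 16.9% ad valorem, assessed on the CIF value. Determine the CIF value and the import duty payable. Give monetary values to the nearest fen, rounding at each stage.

CIF value: CNY 48806.26; import duty: CNY 8248.26

CIF = FOB price + freight + insurance
CIF = 45724.34 + 2857.45 + 224.47 = 48806.26
Import duty = 48806.26 × 16.9% = 8248.26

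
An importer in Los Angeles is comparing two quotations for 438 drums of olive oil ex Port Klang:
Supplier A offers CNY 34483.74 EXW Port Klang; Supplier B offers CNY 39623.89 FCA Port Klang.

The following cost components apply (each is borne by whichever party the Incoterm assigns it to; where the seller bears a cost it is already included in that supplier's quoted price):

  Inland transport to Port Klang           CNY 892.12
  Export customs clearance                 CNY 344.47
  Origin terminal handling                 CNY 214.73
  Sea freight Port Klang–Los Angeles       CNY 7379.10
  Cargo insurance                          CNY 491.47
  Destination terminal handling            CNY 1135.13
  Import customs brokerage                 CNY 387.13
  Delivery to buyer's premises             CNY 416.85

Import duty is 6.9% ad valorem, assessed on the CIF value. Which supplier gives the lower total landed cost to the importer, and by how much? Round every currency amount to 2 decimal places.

Supplier A is cheaper by CNY 4172.90

Supplier A (EXW):
CIF value = EXW price + inland to port + export clearance + origin terminal + freight + insurance = 34483.74 + 892.12 + 344.47 + 214.73 + 7379.10 + 491.47 = 43805.63
Import duty = 43805.63 × 6.9% = 3022.59
Buyer bears (A): 892.12 + 344.47 + 214.73 + 7379.10 + 491.47 + 1135.13 + 387.13 + 416.85 = 11261.00
Landed cost (A) = invoice 34483.74 + 11261.00 + duty 3022.59 = 48767.33
Supplier B (FCA):
CIF value = FCA price + origin terminal + freight + insurance = 39623.89 + 214.73 + 7379.10 + 491.47 = 47709.19
Import duty = 47709.19 × 6.9% = 3291.93
Buyer bears (B): 214.73 + 7379.10 + 491.47 + 1135.13 + 387.13 + 416.85 = 10024.41
Landed cost (B) = invoice 39623.89 + 10024.41 + duty 3291.93 = 52940.23
Difference = |48767.33 − 52940.23| = 4172.90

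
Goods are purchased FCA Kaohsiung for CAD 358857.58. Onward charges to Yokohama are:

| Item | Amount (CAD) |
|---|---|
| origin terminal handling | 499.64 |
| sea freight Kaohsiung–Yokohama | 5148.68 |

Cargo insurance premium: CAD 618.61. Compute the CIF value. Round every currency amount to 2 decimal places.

CIF value: CAD 365124.51

CIF = FCA price + pre-shipment costs + freight + insurance
CIF = 358857.58 + 499.64 + 5148.68 + 618.61 = 365124.51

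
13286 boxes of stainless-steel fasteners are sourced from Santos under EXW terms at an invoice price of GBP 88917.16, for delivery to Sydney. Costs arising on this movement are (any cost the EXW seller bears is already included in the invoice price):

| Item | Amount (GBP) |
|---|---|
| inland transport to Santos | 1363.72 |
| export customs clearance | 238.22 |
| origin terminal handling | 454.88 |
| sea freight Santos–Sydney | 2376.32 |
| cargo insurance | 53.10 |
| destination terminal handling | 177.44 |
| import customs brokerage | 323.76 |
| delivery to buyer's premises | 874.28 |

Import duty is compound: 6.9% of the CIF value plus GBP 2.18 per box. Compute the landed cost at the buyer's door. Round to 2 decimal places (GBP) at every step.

EXW: the seller makes goods available at their premises; the buyer bears all onward costs.
CIF value = EXW price + inland to port + export clearance + origin terminal + freight + insurance = 88917.16 + 1363.72 + 238.22 + 454.88 + 2376.32 + 53.10 = 93403.40
Ad valorem component: 93403.40 × 6.9% = 6444.83
Specific component: 13286 × 2.18 = 28963.48
Import duty = 6444.83 + 28963.48 = 35408.31
Buyer bears: inland to port 1363.72 + export clearance 238.22 + origin terminal 454.88 + freight 2376.32 + insurance 53.10 + destination terminal 177.44 + brokerage 323.76 + delivery 874.28 + duty 35408.31 = 41270.03
Landed cost = invoice 88917.16 + 41270.03 = 130187.19

Total landed cost: GBP 130187.19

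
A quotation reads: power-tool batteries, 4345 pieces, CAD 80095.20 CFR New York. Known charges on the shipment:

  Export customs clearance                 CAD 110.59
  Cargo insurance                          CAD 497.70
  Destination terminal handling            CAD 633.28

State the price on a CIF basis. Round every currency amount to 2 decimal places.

CIF price: CAD 80592.90

Not relevant to the conversion: export clearance — on the seller under both CFR and CIF; already in the CFR price and stays in the CIF price. destination terminal — on the buyer under both terms; not part of either seller's price.
From CFR to CIF, the seller additionally bears: insurance.
CIF price = 80095.20 + 497.70 = 80592.90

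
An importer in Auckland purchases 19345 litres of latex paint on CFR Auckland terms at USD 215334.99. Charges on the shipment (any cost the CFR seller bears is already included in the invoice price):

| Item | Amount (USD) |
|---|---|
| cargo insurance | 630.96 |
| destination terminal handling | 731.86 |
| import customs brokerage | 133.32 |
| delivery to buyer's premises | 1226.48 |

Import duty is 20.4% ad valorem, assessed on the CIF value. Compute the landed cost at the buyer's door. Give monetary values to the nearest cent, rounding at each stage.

CFR: the seller pays costs through ocean freight to the destination port, but not insurance.
CIF value = CFR price + insurance = 215334.99 + 630.96 = 215965.95
Import duty = 215965.95 × 20.4% = 44057.05
Buyer bears: insurance 630.96 + destination terminal 731.86 + brokerage 133.32 + delivery 1226.48 + duty 44057.05 = 46779.67
Landed cost = invoice 215334.99 + 46779.67 = 262114.66

Total landed cost: USD 262114.66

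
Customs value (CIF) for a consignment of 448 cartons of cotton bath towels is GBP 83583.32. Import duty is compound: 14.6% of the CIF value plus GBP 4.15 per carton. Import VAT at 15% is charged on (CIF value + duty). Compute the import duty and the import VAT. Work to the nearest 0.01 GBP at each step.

Ad valorem component: 83583.32 × 14.6% = 12203.16
Specific component: 448 × 4.15 = 1859.20
Import duty = 12203.16 + 1859.20 = 14062.36
VAT base = CIF + duty = 83583.32 + 14062.36 = 97645.68
Import VAT = 97645.68 × 15% = 14646.85

Import duty: GBP 14062.36; import VAT: GBP 14646.85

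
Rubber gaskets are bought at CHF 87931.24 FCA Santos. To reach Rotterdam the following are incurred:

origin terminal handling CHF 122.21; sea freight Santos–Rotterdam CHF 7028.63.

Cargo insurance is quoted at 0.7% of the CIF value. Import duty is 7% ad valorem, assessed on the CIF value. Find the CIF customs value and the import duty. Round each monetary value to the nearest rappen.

Let C be the CIF value. C = FCA price + pre-shipment costs + freight + 0.7% × C
C − 0.7% × C = 87931.24 + 122.21 + 7028.63
0.993 × C = 95082.08
C = 95082.08 / 0.993 = 95752.35
Insurance premium = 0.7% × 95752.35 = 670.27
Import duty = 95752.35 × 7% = 6702.66

CIF value: CHF 95752.35; import duty: CHF 6702.66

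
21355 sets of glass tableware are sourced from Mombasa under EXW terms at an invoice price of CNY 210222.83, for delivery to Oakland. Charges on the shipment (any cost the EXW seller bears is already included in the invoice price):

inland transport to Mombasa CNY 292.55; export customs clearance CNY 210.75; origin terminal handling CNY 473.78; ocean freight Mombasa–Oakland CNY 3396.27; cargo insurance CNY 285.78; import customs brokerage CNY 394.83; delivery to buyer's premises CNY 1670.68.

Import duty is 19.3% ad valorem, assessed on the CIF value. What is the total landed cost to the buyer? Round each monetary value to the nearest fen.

Total landed cost: CNY 258419.69

EXW: the seller makes goods available at their premises; the buyer bears all onward costs.
CIF value = EXW price + inland to port + export clearance + origin terminal + freight + insurance = 210222.83 + 292.55 + 210.75 + 473.78 + 3396.27 + 285.78 = 214881.96
Import duty = 214881.96 × 19.3% = 41472.22
Buyer bears: inland to port 292.55 + export clearance 210.75 + origin terminal 473.78 + freight 3396.27 + insurance 285.78 + brokerage 394.83 + delivery 1670.68 + duty 41472.22 = 48196.86
Landed cost = invoice 210222.83 + 48196.86 = 258419.69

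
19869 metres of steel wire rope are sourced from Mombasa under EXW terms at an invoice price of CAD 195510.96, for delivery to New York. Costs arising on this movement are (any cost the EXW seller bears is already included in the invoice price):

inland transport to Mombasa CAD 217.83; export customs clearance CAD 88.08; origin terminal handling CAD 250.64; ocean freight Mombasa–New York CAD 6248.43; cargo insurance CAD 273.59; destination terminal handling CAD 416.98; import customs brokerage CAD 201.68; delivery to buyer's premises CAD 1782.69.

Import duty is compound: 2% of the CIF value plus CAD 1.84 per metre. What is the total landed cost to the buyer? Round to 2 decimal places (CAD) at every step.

Total landed cost: CAD 245601.63

EXW: the seller makes goods available at their premises; the buyer bears all onward costs.
CIF value = EXW price + inland to port + export clearance + origin terminal + freight + insurance = 195510.96 + 217.83 + 88.08 + 250.64 + 6248.43 + 273.59 = 202589.53
Ad valorem component: 202589.53 × 2% = 4051.79
Specific component: 19869 × 1.84 = 36558.96
Import duty = 4051.79 + 36558.96 = 40610.75
Buyer bears: inland to port 217.83 + export clearance 88.08 + origin terminal 250.64 + freight 6248.43 + insurance 273.59 + destination terminal 416.98 + brokerage 201.68 + delivery 1782.69 + duty 40610.75 = 50090.67
Landed cost = invoice 195510.96 + 50090.67 = 245601.63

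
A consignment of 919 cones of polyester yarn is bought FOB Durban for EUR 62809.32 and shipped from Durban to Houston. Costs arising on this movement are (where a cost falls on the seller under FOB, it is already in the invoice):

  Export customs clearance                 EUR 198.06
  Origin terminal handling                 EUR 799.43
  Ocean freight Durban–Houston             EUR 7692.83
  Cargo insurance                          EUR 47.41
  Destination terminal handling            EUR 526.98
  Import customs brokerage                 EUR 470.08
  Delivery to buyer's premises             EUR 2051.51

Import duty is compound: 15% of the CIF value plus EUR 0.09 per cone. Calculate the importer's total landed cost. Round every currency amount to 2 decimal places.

FOB: the seller bears costs until goods are on board at the origin port; the buyer bears freight, insurance and all costs thereafter.
Already in the invoice (seller's account under FOB): export clearance, origin terminal — exclude.
CIF value = FOB price + freight + insurance = 62809.32 + 7692.83 + 47.41 = 70549.56
Ad valorem component: 70549.56 × 15% = 10582.43
Specific component: 919 × 0.09 = 82.71
Import duty = 10582.43 + 82.71 = 10665.14
Buyer bears: freight 7692.83 + insurance 47.41 + destination terminal 526.98 + brokerage 470.08 + delivery 2051.51 + duty 10665.14 = 21453.95
Landed cost = invoice 62809.32 + 21453.95 = 84263.27

Total landed cost: EUR 84263.27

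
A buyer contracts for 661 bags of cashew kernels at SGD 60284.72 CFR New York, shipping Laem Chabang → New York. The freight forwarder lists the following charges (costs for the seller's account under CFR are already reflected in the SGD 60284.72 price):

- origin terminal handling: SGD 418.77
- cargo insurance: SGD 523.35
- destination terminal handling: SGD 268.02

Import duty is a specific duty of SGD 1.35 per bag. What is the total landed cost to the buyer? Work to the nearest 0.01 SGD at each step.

Total landed cost: SGD 61968.44

CFR: the seller pays costs through ocean freight to the destination port, but not insurance.
Already in the invoice (seller's account under CFR): origin terminal — exclude.
CIF value = CFR price + insurance = 60284.72 + 523.35 = 60808.07
Import duty = 661 × 1.35 = 892.35
Buyer bears: insurance 523.35 + destination terminal 268.02 + duty 892.35 = 1683.72
Landed cost = invoice 60284.72 + 1683.72 = 61968.44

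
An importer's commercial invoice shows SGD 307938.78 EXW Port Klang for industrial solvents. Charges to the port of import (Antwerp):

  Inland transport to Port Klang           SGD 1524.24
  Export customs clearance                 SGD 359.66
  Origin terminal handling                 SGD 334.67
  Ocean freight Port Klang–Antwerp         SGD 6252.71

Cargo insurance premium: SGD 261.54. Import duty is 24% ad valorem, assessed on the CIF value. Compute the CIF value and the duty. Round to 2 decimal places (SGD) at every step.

CIF value: SGD 316671.60; import duty: SGD 76001.18

CIF = EXW price + pre-shipment costs + freight + insurance
CIF = 307938.78 + 1524.24 + 359.66 + 334.67 + 6252.71 + 261.54 = 316671.60
Import duty = 316671.60 × 24% = 76001.18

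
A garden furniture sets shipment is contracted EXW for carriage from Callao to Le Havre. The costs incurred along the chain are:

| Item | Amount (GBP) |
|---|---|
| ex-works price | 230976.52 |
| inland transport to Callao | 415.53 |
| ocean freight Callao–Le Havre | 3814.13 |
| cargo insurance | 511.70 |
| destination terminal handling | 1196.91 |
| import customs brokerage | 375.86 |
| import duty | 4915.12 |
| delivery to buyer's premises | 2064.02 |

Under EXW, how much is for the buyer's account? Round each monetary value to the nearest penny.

EXW: the seller makes goods available at their premises; the buyer bears all onward costs.
Seller's account: goods 230976.52 = 230976.52
Buyer's account: inland to port 415.53 + freight 3814.13 + insurance 511.70 + destination terminal 1196.91 + brokerage 375.86 + duty 4915.12 + delivery 2064.02 = 13293.27

Buyer's account: GBP 13293.27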